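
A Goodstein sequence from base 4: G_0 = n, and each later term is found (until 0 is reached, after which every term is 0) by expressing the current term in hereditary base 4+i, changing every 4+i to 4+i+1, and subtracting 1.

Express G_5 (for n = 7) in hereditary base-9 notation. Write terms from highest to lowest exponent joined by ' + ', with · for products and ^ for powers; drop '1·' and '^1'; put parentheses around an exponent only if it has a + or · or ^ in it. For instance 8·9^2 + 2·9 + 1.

7 —HB4→ 4 + 3 —bump→ 5 + 3 = 8 —(−1)→ 7
7 —HB5→ 5 + 2 —bump→ 6 + 2 = 8 —(−1)→ 7
7 —HB6→ 6 + 1 —bump→ 7 + 1 = 8 —(−1)→ 7
7 —HB7→ 7 —bump→ 8 = 8 —(−1)→ 7
7 —HB8→ 7 —bump→ 7 = 7 —(−1)→ 6
6 —HB9→ 6 —bump→ 6 = 6 —(−1)→ 5

6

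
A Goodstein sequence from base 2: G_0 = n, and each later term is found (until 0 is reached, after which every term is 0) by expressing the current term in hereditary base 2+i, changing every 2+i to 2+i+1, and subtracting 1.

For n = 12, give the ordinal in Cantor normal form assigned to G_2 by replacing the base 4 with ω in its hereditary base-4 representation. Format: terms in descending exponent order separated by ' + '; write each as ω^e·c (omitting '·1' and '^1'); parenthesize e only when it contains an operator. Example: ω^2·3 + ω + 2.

base 2: 12 = 2^(2 + 1) + 2^2; at 3: 3^(3 + 1) + 3^3 = 108; next = 107
base 3: 107 = 3^(3 + 1) + 2·3^2 + 2·3 + 2; at 4: 4^(4 + 1) + 2·4^2 + 2·4 + 2 = 1066; next = 1065

ω^(ω + 1) + ω^2·2 + ω·2 + 1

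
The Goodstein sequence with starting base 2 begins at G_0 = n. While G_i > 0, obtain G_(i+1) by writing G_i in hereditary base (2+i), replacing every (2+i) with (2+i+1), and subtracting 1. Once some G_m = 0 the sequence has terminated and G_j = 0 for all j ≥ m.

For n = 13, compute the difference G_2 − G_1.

(0) 13|_2 = 2^(2 + 1) + 2^2 + 1 ↦ 3^(3 + 1) + 3^3 + 1|_3 = 109 ⇒ 108
(1) 108|_3 = 3^(3 + 1) + 3^3 ↦ 4^(4 + 1) + 4^4|_4 = 1280 ⇒ 1279

1171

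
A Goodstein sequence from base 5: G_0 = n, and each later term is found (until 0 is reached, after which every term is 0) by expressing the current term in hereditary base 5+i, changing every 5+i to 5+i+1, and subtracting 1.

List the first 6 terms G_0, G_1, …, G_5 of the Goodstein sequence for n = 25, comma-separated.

25, 35, 39, 43, 47, 51

step 0: 25 = 5^2; sub 6 for 5: 6^2; = 36; G_1 = 36−1 = 35
step 1: 35 = 5·6 + 5; sub 7 for 6: 5·7 + 5; = 40; G_2 = 40−1 = 39
step 2: 39 = 5·7 + 4; sub 8 for 7: 5·8 + 4; = 44; G_3 = 44−1 = 43
step 3: 43 = 5·8 + 3; sub 9 for 8: 5·9 + 3; = 48; G_4 = 48−1 = 47
step 4: 47 = 5·9 + 2; sub 10 for 9: 5·10 + 2; = 52; G_5 = 52−1 = 51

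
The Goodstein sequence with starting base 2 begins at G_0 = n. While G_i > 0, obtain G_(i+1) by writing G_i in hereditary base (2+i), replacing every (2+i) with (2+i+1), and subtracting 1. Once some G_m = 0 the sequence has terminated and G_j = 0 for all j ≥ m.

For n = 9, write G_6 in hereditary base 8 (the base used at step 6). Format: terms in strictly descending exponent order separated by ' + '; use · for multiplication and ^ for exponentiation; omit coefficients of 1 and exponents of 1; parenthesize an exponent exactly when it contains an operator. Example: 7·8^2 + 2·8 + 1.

3·8^8 + 3·8^3 + 3·8^2 + 2·8 + 7

G_0 = 9. HB_2(9) = 2^(2 + 1) + 1. Bump = 82. G_1 = 81.
G_1 = 81. HB_3(81) = 3^(3 + 1). Bump = 1024. G_2 = 1023.
G_2 = 1023. HB_4(1023) = 3·4^4 + 3·4^3 + 3·4^2 + 3·4 + 3. Bump = 9843. G_3 = 9842.
G_3 = 9842. HB_5(9842) = 3·5^5 + 3·5^3 + 3·5^2 + 3·5 + 2. Bump = 140744. G_4 = 140743.
G_4 = 140743. HB_6(140743) = 3·6^6 + 3·6^3 + 3·6^2 + 3·6 + 1. Bump = 2471827. G_5 = 2471826.
G_5 = 2471826. HB_7(2471826) = 3·7^7 + 3·7^3 + 3·7^2 + 3·7. Bump = 50333400. G_6 = 50333399.
G_6 = 50333399. HB_8(50333399) = 3·8^8 + 3·8^3 + 3·8^2 + 2·8 + 7. Bump = 1162263922. G_7 = 1162263921.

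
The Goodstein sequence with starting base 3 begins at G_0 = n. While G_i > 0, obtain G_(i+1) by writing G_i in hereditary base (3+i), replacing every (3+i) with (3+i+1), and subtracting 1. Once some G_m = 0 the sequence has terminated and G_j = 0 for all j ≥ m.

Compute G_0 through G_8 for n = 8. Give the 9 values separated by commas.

step 0: 8 = 2·3 + 2; sub 4 for 3: 2·4 + 2; = 10; G_1 = 10−1 = 9
step 1: 9 = 2·4 + 1; sub 5 for 4: 2·5 + 1; = 11; G_2 = 11−1 = 10
step 2: 10 = 2·5; sub 6 for 5: 2·6; = 12; G_3 = 12−1 = 11
step 3: 11 = 6 + 5; sub 7 for 6: 7 + 5; = 12; G_4 = 12−1 = 11
step 4: 11 = 7 + 4; sub 8 for 7: 8 + 4; = 12; G_5 = 12−1 = 11
step 5: 11 = 8 + 3; sub 9 for 8: 9 + 3; = 12; G_6 = 12−1 = 11
step 6: 11 = 9 + 2; sub 10 for 9: 10 + 2; = 12; G_7 = 12−1 = 11
step 7: 11 = 10 + 1; sub 11 for 10: 11 + 1; = 12; G_8 = 12−1 = 11

8, 9, 10, 11, 11, 11, 11, 11, 11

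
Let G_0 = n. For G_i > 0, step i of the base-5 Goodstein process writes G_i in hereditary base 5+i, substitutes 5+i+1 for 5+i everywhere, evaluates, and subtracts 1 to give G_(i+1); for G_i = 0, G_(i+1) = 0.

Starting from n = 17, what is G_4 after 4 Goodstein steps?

(0) 17|_5 = 3·5 + 2 ↦ 3·6 + 2|_6 = 20 ⇒ 19
(1) 19|_6 = 3·6 + 1 ↦ 3·7 + 1|_7 = 22 ⇒ 21
(2) 21|_7 = 3·7 ↦ 3·8|_8 = 24 ⇒ 23
(3) 23|_8 = 2·8 + 7 ↦ 2·9 + 7|_9 = 25 ⇒ 24
(4) 24|_9 = 2·9 + 6 ↦ 2·10 + 6|_10 = 26 ⇒ 25

24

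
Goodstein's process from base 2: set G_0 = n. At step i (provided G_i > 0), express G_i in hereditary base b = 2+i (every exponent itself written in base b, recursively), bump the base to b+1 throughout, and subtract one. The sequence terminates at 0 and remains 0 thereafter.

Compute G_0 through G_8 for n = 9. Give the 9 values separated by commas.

i=0: 9 = 2^(2 + 1) + 1 (b=2); 2→3: 3^(3 + 1) + 1 = 82; 82−1 = 81
i=1: 81 = 3^(3 + 1) (b=3); 3→4: 4^(4 + 1) = 1024; 1024−1 = 1023
i=2: 1023 = 3·4^4 + 3·4^3 + 3·4^2 + 3·4 + 3 (b=4); 4→5: 3·5^5 + 3·5^3 + 3·5^2 + 3·5 + 3 = 9843; 9843−1 = 9842
i=3: 9842 = 3·5^5 + 3·5^3 + 3·5^2 + 3·5 + 2 (b=5); 5→6: 3·6^6 + 3·6^3 + 3·6^2 + 3·6 + 2 = 140744; 140744−1 = 140743
i=4: 140743 = 3·6^6 + 3·6^3 + 3·6^2 + 3·6 + 1 (b=6); 6→7: 3·7^7 + 3·7^3 + 3·7^2 + 3·7 + 1 = 2471827; 2471827−1 = 2471826
i=5: 2471826 = 3·7^7 + 3·7^3 + 3·7^2 + 3·7 (b=7); 7→8: 3·8^8 + 3·8^3 + 3·8^2 + 3·8 = 50333400; 50333400−1 = 50333399
i=6: 50333399 = 3·8^8 + 3·8^3 + 3·8^2 + 2·8 + 7 (b=8); 8→9: 3·9^9 + 3·9^3 + 3·9^2 + 2·9 + 7 = 1162263922; 1162263922−1 = 1162263921
i=7: 1162263921 = 3·9^9 + 3·9^3 + 3·9^2 + 2·9 + 6 (b=9); 9→10: 3·10^10 + 3·10^3 + 3·10^2 + 2·10 + 6 = 30000003326; 30000003326−1 = 30000003325

9, 81, 1023, 9842, 140743, 2471826, 50333399, 1162263921, 30000003325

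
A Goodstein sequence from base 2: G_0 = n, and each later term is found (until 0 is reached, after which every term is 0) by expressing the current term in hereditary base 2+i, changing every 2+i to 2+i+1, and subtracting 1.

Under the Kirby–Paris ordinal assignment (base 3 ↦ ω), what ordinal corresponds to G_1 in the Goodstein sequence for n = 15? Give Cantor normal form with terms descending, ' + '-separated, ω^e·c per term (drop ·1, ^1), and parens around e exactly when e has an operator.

base 2: 15 = 2^(2 + 1) + 2^2 + 2 + 1; at 3: 3^(3 + 1) + 3^3 + 3 + 1 = 112; next = 111
base 3: 111 = 3^(3 + 1) + 3^3 + 3; at 4: 4^(4 + 1) + 4^4 + 4 = 1284; next = 1283

ω^(ω + 1) + ω^ω + ω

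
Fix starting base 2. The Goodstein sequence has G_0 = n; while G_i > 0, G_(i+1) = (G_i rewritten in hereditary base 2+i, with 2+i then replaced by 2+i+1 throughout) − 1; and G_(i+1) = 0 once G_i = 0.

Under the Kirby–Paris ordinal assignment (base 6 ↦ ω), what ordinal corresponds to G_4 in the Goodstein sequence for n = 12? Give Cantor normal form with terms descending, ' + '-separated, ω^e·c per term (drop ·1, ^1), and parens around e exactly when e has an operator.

ω^(ω + 1) + ω^2·2 + ω + 5

G_0 = 12. HB_2(12) = 2^(2 + 1) + 2^2. Bump = 108. G_1 = 107.
G_1 = 107. HB_3(107) = 3^(3 + 1) + 2·3^2 + 2·3 + 2. Bump = 1066. G_2 = 1065.
G_2 = 1065. HB_4(1065) = 4^(4 + 1) + 2·4^2 + 2·4 + 1. Bump = 15686. G_3 = 15685.
G_3 = 15685. HB_5(15685) = 5^(5 + 1) + 2·5^2 + 2·5. Bump = 280020. G_4 = 280019.
G_4 = 280019. HB_6(280019) = 6^(6 + 1) + 2·6^2 + 6 + 5. Bump = 5764911. G_5 = 5764910.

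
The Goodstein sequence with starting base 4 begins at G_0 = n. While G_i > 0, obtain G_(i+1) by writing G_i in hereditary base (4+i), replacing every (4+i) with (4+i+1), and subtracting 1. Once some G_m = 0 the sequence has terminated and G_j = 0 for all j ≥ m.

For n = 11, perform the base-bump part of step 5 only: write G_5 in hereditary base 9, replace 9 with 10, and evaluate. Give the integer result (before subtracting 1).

16

[0] 11 ≡ 2·4 + 3 (base 4). Lift 5: 13. −1: 12.
[1] 12 ≡ 2·5 + 2 (base 5). Lift 6: 14. −1: 13.
[2] 13 ≡ 2·6 + 1 (base 6). Lift 7: 15. −1: 14.
[3] 14 ≡ 2·7 (base 7). Lift 8: 16. −1: 15.
[4] 15 ≡ 8 + 7 (base 8). Lift 9: 16. −1: 15.
[5] 15 ≡ 9 + 6 (base 9). Lift 10: 16. −1: 15.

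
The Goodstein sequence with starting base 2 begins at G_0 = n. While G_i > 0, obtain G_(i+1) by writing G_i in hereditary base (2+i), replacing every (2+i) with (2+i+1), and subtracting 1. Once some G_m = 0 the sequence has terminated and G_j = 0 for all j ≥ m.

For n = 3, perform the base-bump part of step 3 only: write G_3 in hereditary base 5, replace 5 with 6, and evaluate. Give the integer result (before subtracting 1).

i=0: 3 = 2 + 1 (b=2); 2→3: 3 + 1 = 4; 4−1 = 3
i=1: 3 = 3 (b=3); 3→4: 4 = 4; 4−1 = 3
i=2: 3 = 3 (b=4); 4→5: 3 = 3; 3−1 = 2
i=3: 2 = 2 (b=5); 5→6: 2 = 2; 2−1 = 1

2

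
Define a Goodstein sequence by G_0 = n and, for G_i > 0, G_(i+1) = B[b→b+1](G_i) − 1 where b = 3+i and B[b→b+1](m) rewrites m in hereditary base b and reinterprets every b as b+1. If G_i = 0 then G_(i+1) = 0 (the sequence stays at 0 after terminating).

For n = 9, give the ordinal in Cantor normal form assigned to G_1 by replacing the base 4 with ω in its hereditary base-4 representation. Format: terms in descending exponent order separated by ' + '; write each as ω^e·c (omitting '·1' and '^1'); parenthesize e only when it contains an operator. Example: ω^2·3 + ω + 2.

9 —HB3→ 3^2 —bump→ 4^2 = 16 —(−1)→ 15
15 —HB4→ 3·4 + 3 —bump→ 3·5 + 3 = 18 —(−1)→ 17

ω·3 + 3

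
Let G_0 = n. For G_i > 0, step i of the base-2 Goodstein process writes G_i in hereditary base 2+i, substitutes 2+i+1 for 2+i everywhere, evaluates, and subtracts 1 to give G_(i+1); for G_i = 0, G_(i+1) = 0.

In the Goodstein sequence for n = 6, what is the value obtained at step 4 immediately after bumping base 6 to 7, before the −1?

G_0 = 6. HB_2(6) = 2^2 + 2. Bump = 30. G_1 = 29.
G_1 = 29. HB_3(29) = 3^3 + 2. Bump = 258. G_2 = 257.
G_2 = 257. HB_4(257) = 4^4 + 1. Bump = 3126. G_3 = 3125.
G_3 = 3125. HB_5(3125) = 5^5. Bump = 46656. G_4 = 46655.
G_4 = 46655. HB_6(46655) = 5·6^5 + 5·6^4 + 5·6^3 + 5·6^2 + 5·6 + 5. Bump = 98040. G_5 = 98039.

98040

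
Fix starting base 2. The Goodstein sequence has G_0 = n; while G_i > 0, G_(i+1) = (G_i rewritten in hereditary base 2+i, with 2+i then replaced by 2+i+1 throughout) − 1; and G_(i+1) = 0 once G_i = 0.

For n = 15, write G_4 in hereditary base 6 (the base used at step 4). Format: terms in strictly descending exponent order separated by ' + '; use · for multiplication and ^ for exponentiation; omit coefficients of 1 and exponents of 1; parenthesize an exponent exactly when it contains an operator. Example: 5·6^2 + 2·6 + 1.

15 —HB2→ 2^(2 + 1) + 2^2 + 2 + 1 —bump→ 3^(3 + 1) + 3^3 + 3 + 1 = 112 —(−1)→ 111
111 —HB3→ 3^(3 + 1) + 3^3 + 3 —bump→ 4^(4 + 1) + 4^4 + 4 = 1284 —(−1)→ 1283
1283 —HB4→ 4^(4 + 1) + 4^4 + 3 —bump→ 5^(5 + 1) + 5^5 + 3 = 18753 —(−1)→ 18752
18752 —HB5→ 5^(5 + 1) + 5^5 + 2 —bump→ 6^(6 + 1) + 6^6 + 2 = 326594 —(−1)→ 326593
326593 —HB6→ 6^(6 + 1) + 6^6 + 1 —bump→ 7^(7 + 1) + 7^7 + 1 = 6588345 —(−1)→ 6588344

6^(6 + 1) + 6^6 + 1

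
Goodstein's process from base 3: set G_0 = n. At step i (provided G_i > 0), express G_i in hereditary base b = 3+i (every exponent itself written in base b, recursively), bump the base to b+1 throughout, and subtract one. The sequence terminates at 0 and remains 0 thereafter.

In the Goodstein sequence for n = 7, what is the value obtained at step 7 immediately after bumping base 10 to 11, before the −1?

[0] 7 ≡ 2·3 + 1 (base 3). Lift 4: 9. −1: 8.
[1] 8 ≡ 2·4 (base 4). Lift 5: 10. −1: 9.
[2] 9 ≡ 5 + 4 (base 5). Lift 6: 10. −1: 9.
[3] 9 ≡ 6 + 3 (base 6). Lift 7: 10. −1: 9.
[4] 9 ≡ 7 + 2 (base 7). Lift 8: 10. −1: 9.
[5] 9 ≡ 8 + 1 (base 8). Lift 9: 10. −1: 9.
[6] 9 ≡ 9 (base 9). Lift 10: 10. −1: 9.
[7] 9 ≡ 9 (base 10). Lift 11: 9. −1: 8.

9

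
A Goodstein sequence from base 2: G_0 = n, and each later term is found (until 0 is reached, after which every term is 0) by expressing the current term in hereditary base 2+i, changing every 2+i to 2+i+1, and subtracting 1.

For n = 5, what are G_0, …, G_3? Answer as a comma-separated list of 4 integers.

step 0: 5 = 2^2 + 1; sub 3 for 2: 3^3 + 1; = 28; G_1 = 28−1 = 27
step 1: 27 = 3^3; sub 4 for 3: 4^4; = 256; G_2 = 256−1 = 255
step 2: 255 = 3·4^3 + 3·4^2 + 3·4 + 3; sub 5 for 4: 3·5^3 + 3·5^2 + 3·5 + 3; = 468; G_3 = 468−1 = 467

5, 27, 255, 467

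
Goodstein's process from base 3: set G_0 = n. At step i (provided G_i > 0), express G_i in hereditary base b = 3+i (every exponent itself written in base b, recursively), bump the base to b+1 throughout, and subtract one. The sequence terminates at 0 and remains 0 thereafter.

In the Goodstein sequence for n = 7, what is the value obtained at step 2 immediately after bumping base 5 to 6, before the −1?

10

7 —HB3→ 2·3 + 1 —bump→ 2·4 + 1 = 9 —(−1)→ 8
8 —HB4→ 2·4 —bump→ 2·5 = 10 —(−1)→ 9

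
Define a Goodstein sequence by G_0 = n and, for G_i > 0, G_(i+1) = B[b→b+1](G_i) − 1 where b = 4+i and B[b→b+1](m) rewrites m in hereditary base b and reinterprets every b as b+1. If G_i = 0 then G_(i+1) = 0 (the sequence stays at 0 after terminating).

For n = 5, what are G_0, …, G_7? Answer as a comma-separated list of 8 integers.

5, 5, 5, 4, 3, 2, 1, 0

base 4: 5 = 4 + 1; at 5: 5 + 1 = 6; next = 5
base 5: 5 = 5; at 6: 6 = 6; next = 5
base 6: 5 = 5; at 7: 5 = 5; next = 4
base 7: 4 = 4; at 8: 4 = 4; next = 3
base 8: 3 = 3; at 9: 3 = 3; next = 2
base 9: 2 = 2; at 10: 2 = 2; next = 1
base 10: 1 = 1; at 11: 1 = 1; next = 0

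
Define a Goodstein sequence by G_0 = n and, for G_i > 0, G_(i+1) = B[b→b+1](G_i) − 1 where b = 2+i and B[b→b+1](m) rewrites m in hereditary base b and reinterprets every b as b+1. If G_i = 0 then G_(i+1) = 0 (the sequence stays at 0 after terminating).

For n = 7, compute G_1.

30

G_0 = 7. HB_2(7) = 2^2 + 2 + 1. Bump = 31. G_1 = 30.
G_1 = 30. HB_3(30) = 3^3 + 3. Bump = 260. G_2 = 259.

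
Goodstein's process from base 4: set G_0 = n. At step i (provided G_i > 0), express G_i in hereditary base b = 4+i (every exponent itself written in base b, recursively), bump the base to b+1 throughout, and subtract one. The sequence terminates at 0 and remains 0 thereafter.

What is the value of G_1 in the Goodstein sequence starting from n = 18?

18 —HB4→ 4^2 + 2 —bump→ 5^2 + 2 = 27 —(−1)→ 26
26 —HB5→ 5^2 + 1 —bump→ 6^2 + 1 = 37 —(−1)→ 36

26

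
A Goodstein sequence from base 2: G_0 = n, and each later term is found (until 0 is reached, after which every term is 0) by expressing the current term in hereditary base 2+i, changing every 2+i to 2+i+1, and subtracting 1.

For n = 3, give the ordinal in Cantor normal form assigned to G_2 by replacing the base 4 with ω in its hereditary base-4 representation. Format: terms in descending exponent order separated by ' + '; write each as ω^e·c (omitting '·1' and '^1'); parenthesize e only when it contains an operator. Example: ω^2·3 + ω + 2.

(0) 3|_2 = 2 + 1 ↦ 3 + 1|_3 = 4 ⇒ 3
(1) 3|_3 = 3 ↦ 4|_4 = 4 ⇒ 3
(2) 3|_4 = 3 ↦ 3|_5 = 3 ⇒ 2

3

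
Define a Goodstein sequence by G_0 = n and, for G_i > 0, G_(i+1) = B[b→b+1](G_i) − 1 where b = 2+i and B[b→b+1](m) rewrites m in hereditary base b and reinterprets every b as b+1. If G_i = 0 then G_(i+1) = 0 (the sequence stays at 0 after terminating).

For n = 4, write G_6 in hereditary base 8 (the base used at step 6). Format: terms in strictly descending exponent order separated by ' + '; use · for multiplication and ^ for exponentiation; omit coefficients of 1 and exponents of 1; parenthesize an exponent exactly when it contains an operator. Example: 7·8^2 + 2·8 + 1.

2·8^2 + 8 + 3

G_0 = 4. HB_2(4) = 2^2. Bump = 27. G_1 = 26.
G_1 = 26. HB_3(26) = 2·3^2 + 2·3 + 2. Bump = 42. G_2 = 41.
G_2 = 41. HB_4(41) = 2·4^2 + 2·4 + 1. Bump = 61. G_3 = 60.
G_3 = 60. HB_5(60) = 2·5^2 + 2·5. Bump = 84. G_4 = 83.
G_4 = 83. HB_6(83) = 2·6^2 + 6 + 5. Bump = 110. G_5 = 109.
G_5 = 109. HB_7(109) = 2·7^2 + 7 + 4. Bump = 140. G_6 = 139.
G_6 = 139. HB_8(139) = 2·8^2 + 8 + 3. Bump = 174. G_7 = 173.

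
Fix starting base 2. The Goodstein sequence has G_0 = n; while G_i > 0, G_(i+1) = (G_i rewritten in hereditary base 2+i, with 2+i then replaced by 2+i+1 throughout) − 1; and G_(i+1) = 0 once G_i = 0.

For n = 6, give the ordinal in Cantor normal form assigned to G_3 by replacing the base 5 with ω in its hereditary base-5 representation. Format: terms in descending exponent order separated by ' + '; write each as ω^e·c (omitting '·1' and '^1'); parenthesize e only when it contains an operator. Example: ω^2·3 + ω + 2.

ω^ω

G_0=6  [base 2] 2^2 + 2  →[2↦3]→  3^3 + 3 = 30  −1 ⇒ G_1=29
G_1=29  [base 3] 3^3 + 2  →[3↦4]→  4^4 + 2 = 258  −1 ⇒ G_2=257
G_2=257  [base 4] 4^4 + 1  →[4↦5]→  5^5 + 1 = 3126  −1 ⇒ G_3=3125
G_3=3125  [base 5] 5^5  →[5↦6]→  6^6 = 46656  −1 ⇒ G_4=46655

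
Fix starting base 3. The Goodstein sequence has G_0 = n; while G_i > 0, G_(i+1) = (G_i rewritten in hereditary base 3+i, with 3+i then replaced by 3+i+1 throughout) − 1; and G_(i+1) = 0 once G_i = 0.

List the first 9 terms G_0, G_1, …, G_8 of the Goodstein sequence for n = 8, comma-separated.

8, 9, 10, 11, 11, 11, 11, 11, 11

G_0=8  [base 3] 2·3 + 2  →[3↦4]→  2·4 + 2 = 10  −1 ⇒ G_1=9
G_1=9  [base 4] 2·4 + 1  →[4↦5]→  2·5 + 1 = 11  −1 ⇒ G_2=10
G_2=10  [base 5] 2·5  →[5↦6]→  2·6 = 12  −1 ⇒ G_3=11
G_3=11  [base 6] 6 + 5  →[6↦7]→  7 + 5 = 12  −1 ⇒ G_4=11
G_4=11  [base 7] 7 + 4  →[7↦8]→  8 + 4 = 12  −1 ⇒ G_5=11
G_5=11  [base 8] 8 + 3  →[8↦9]→  9 + 3 = 12  −1 ⇒ G_6=11
G_6=11  [base 9] 9 + 2  →[9↦10]→  10 + 2 = 12  −1 ⇒ G_7=11
G_7=11  [base 10] 10 + 1  →[10↦11]→  11 + 1 = 12  −1 ⇒ G_8=11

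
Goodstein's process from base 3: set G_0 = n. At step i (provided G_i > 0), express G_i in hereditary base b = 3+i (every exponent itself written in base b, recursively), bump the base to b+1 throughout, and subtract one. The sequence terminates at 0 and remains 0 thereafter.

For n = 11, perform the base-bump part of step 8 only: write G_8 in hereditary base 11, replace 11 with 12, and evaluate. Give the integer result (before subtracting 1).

60

base 3: 11 = 3^2 + 2; at 4: 4^2 + 2 = 18; next = 17
base 4: 17 = 4^2 + 1; at 5: 5^2 + 1 = 26; next = 25
base 5: 25 = 5^2; at 6: 6^2 = 36; next = 35
base 6: 35 = 5·6 + 5; at 7: 5·7 + 5 = 40; next = 39
base 7: 39 = 5·7 + 4; at 8: 5·8 + 4 = 44; next = 43
base 8: 43 = 5·8 + 3; at 9: 5·9 + 3 = 48; next = 47
base 9: 47 = 5·9 + 2; at 10: 5·10 + 2 = 52; next = 51
base 10: 51 = 5·10 + 1; at 11: 5·11 + 1 = 56; next = 55
base 11: 55 = 5·11; at 12: 5·12 = 60; next = 59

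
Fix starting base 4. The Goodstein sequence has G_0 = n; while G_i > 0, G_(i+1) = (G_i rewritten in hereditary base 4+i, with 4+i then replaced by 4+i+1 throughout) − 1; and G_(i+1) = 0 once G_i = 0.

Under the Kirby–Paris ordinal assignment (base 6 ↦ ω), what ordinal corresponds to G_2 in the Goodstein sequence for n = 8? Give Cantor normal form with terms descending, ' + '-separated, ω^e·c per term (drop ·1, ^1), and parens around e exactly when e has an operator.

[0] 8 ≡ 2·4 (base 4). Lift 5: 10. −1: 9.
[1] 9 ≡ 5 + 4 (base 5). Lift 6: 10. −1: 9.
[2] 9 ≡ 6 + 3 (base 6). Lift 7: 10. −1: 9.

ω + 3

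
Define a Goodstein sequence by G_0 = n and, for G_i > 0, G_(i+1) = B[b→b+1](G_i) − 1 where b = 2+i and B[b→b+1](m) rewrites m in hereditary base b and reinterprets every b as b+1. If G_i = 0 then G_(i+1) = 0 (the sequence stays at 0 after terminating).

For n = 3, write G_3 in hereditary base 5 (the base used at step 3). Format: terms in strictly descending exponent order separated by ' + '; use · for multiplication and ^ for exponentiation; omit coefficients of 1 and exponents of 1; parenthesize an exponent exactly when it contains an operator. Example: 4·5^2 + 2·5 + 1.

(0) 3|_2 = 2 + 1 ↦ 3 + 1|_3 = 4 ⇒ 3
(1) 3|_3 = 3 ↦ 4|_4 = 4 ⇒ 3
(2) 3|_4 = 3 ↦ 3|_5 = 3 ⇒ 2
(3) 2|_5 = 2 ↦ 2|_6 = 2 ⇒ 1

2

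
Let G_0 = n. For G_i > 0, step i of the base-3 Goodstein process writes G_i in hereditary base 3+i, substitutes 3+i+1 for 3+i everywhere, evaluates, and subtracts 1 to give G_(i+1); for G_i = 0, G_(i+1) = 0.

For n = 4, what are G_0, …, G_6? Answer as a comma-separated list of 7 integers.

i=0: 4 = 3 + 1 (b=3); 3→4: 4 + 1 = 5; 5−1 = 4
i=1: 4 = 4 (b=4); 4→5: 5 = 5; 5−1 = 4
i=2: 4 = 4 (b=5); 5→6: 4 = 4; 4−1 = 3
i=3: 3 = 3 (b=6); 6→7: 3 = 3; 3−1 = 2
i=4: 2 = 2 (b=7); 7→8: 2 = 2; 2−1 = 1
i=5: 1 = 1 (b=8); 8→9: 1 = 1; 1−1 = 0

4, 4, 4, 3, 2, 1, 0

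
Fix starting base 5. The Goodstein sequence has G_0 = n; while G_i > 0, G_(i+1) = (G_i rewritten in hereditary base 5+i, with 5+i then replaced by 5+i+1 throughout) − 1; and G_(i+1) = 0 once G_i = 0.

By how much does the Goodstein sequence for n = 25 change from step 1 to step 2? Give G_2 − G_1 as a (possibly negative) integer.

step 0: 25 = 5^2; sub 6 for 5: 6^2; = 36; G_1 = 36−1 = 35
step 1: 35 = 5·6 + 5; sub 7 for 6: 5·7 + 5; = 40; G_2 = 40−1 = 39

4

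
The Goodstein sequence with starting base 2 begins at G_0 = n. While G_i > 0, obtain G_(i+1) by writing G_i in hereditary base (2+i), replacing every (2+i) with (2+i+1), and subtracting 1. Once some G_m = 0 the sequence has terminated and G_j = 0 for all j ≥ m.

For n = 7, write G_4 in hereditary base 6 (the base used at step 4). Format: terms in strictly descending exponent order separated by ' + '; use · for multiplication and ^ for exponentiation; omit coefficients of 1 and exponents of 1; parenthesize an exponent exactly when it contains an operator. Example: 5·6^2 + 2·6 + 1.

6^6 + 1

(0) 7|_2 = 2^2 + 2 + 1 ↦ 3^3 + 3 + 1|_3 = 31 ⇒ 30
(1) 30|_3 = 3^3 + 3 ↦ 4^4 + 4|_4 = 260 ⇒ 259
(2) 259|_4 = 4^4 + 3 ↦ 5^5 + 3|_5 = 3128 ⇒ 3127
(3) 3127|_5 = 5^5 + 2 ↦ 6^6 + 2|_6 = 46658 ⇒ 46657
(4) 46657|_6 = 6^6 + 1 ↦ 7^7 + 1|_7 = 823544 ⇒ 823543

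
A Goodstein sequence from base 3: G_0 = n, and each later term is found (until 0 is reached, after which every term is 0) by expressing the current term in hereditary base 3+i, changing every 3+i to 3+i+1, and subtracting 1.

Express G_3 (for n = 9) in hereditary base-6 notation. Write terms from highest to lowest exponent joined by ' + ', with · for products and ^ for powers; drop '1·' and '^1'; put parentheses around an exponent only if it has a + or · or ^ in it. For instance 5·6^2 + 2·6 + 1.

G_0=9  [base 3] 3^2  →[3↦4]→  4^2 = 16  −1 ⇒ G_1=15
G_1=15  [base 4] 3·4 + 3  →[4↦5]→  3·5 + 3 = 18  −1 ⇒ G_2=17
G_2=17  [base 5] 3·5 + 2  →[5↦6]→  3·6 + 2 = 20  −1 ⇒ G_3=19
G_3=19  [base 6] 3·6 + 1  →[6↦7]→  3·7 + 1 = 22  −1 ⇒ G_4=21

3·6 + 1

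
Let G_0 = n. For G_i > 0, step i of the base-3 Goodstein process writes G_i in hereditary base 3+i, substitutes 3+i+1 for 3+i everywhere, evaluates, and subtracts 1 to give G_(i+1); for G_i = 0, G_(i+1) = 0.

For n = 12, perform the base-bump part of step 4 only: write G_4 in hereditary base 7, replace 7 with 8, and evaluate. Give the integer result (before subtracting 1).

i=0: 12 = 3^2 + 3 (b=3); 3→4: 4^2 + 4 = 20; 20−1 = 19
i=1: 19 = 4^2 + 3 (b=4); 4→5: 5^2 + 3 = 28; 28−1 = 27
i=2: 27 = 5^2 + 2 (b=5); 5→6: 6^2 + 2 = 38; 38−1 = 37
i=3: 37 = 6^2 + 1 (b=6); 6→7: 7^2 + 1 = 50; 50−1 = 49
i=4: 49 = 7^2 (b=7); 7→8: 8^2 = 64; 64−1 = 63

64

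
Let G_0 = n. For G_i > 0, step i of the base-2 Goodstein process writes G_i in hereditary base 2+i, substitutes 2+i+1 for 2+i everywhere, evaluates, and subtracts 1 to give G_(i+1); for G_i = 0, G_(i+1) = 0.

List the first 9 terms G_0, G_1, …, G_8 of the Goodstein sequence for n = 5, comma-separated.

base 2: 5 = 2^2 + 1; at 3: 3^3 + 1 = 28; next = 27
base 3: 27 = 3^3; at 4: 4^4 = 256; next = 255
base 4: 255 = 3·4^3 + 3·4^2 + 3·4 + 3; at 5: 3·5^3 + 3·5^2 + 3·5 + 3 = 468; next = 467
base 5: 467 = 3·5^3 + 3·5^2 + 3·5 + 2; at 6: 3·6^3 + 3·6^2 + 3·6 + 2 = 776; next = 775
base 6: 775 = 3·6^3 + 3·6^2 + 3·6 + 1; at 7: 3·7^3 + 3·7^2 + 3·7 + 1 = 1198; next = 1197
base 7: 1197 = 3·7^3 + 3·7^2 + 3·7; at 8: 3·8^3 + 3·8^2 + 3·8 = 1752; next = 1751
base 8: 1751 = 3·8^3 + 3·8^2 + 2·8 + 7; at 9: 3·9^3 + 3·9^2 + 2·9 + 7 = 2455; next = 2454
base 9: 2454 = 3·9^3 + 3·9^2 + 2·9 + 6; at 10: 3·10^3 + 3·10^2 + 2·10 + 6 = 3326; next = 3325

5, 27, 255, 467, 775, 1197, 1751, 2454, 3325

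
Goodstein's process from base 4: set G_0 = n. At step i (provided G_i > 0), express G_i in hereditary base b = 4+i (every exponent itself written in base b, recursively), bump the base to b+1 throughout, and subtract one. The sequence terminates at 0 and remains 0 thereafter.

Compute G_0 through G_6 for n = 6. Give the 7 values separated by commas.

6, 6, 6, 6, 5, 4, 3

(0) 6|_4 = 4 + 2 ↦ 5 + 2|_5 = 7 ⇒ 6
(1) 6|_5 = 5 + 1 ↦ 6 + 1|_6 = 7 ⇒ 6
(2) 6|_6 = 6 ↦ 7|_7 = 7 ⇒ 6
(3) 6|_7 = 6 ↦ 6|_8 = 6 ⇒ 5
(4) 5|_8 = 5 ↦ 5|_9 = 5 ⇒ 4
(5) 4|_9 = 4 ↦ 4|_10 = 4 ⇒ 3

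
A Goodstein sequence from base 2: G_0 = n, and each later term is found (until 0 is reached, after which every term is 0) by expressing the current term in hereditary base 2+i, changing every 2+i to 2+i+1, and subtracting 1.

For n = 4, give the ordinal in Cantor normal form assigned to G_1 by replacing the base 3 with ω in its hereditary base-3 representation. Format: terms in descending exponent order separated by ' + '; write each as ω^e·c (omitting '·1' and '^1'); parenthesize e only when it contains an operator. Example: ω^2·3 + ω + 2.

ω^2·2 + ω·2 + 2

G_0 = 4. HB_2(4) = 2^2. Bump = 27. G_1 = 26.
G_1 = 26. HB_3(26) = 2·3^2 + 2·3 + 2. Bump = 42. G_2 = 41.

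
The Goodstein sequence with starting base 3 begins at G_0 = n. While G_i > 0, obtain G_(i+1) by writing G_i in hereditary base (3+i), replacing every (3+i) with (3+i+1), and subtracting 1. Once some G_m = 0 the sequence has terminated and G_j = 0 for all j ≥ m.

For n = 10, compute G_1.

10 —HB3→ 3^2 + 1 —bump→ 4^2 + 1 = 17 —(−1)→ 16
16 —HB4→ 4^2 —bump→ 5^2 = 25 —(−1)→ 24

16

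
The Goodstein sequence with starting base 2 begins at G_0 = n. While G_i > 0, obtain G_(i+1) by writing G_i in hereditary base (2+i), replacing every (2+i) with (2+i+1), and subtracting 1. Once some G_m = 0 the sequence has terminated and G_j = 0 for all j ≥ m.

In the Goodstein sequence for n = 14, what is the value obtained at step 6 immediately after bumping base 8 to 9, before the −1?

3487116549

i=0: 14 = 2^(2 + 1) + 2^2 + 2 (b=2); 2→3: 3^(3 + 1) + 3^3 + 3 = 111; 111−1 = 110
i=1: 110 = 3^(3 + 1) + 3^3 + 2 (b=3); 3→4: 4^(4 + 1) + 4^4 + 2 = 1282; 1282−1 = 1281
i=2: 1281 = 4^(4 + 1) + 4^4 + 1 (b=4); 4→5: 5^(5 + 1) + 5^5 + 1 = 18751; 18751−1 = 18750
i=3: 18750 = 5^(5 + 1) + 5^5 (b=5); 5→6: 6^(6 + 1) + 6^6 = 326592; 326592−1 = 326591
i=4: 326591 = 6^(6 + 1) + 5·6^5 + 5·6^4 + 5·6^3 + 5·6^2 + 5·6 + 5 (b=6); 6→7: 7^(7 + 1) + 5·7^5 + 5·7^4 + 5·7^3 + 5·7^2 + 5·7 + 5 = 5862841; 5862841−1 = 5862840
i=5: 5862840 = 7^(7 + 1) + 5·7^5 + 5·7^4 + 5·7^3 + 5·7^2 + 5·7 + 4 (b=7); 7→8: 8^(8 + 1) + 5·8^5 + 5·8^4 + 5·8^3 + 5·8^2 + 5·8 + 4 = 134404972; 134404972−1 = 134404971
i=6: 134404971 = 8^(8 + 1) + 5·8^5 + 5·8^4 + 5·8^3 + 5·8^2 + 5·8 + 3 (b=8); 8→9: 9^(9 + 1) + 5·9^5 + 5·9^4 + 5·9^3 + 5·9^2 + 5·9 + 3 = 3487116549; 3487116549−1 = 3487116548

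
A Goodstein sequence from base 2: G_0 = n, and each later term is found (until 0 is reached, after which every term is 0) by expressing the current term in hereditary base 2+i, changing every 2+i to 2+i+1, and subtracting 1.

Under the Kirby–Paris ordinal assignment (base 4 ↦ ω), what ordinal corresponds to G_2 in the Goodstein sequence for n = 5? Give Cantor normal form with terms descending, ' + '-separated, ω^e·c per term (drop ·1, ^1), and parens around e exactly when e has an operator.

ω^3·3 + ω^2·3 + ω·3 + 3

(0) 5|_2 = 2^2 + 1 ↦ 3^3 + 1|_3 = 28 ⇒ 27
(1) 27|_3 = 3^3 ↦ 4^4|_4 = 256 ⇒ 255
(2) 255|_4 = 3·4^3 + 3·4^2 + 3·4 + 3 ↦ 3·5^3 + 3·5^2 + 3·5 + 3|_5 = 468 ⇒ 467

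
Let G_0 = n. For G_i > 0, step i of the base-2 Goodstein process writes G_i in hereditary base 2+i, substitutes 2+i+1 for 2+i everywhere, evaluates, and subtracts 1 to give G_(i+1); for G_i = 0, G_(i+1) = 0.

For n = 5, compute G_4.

step 0: 5 = 2^2 + 1; sub 3 for 2: 3^3 + 1; = 28; G_1 = 28−1 = 27
step 1: 27 = 3^3; sub 4 for 3: 4^4; = 256; G_2 = 256−1 = 255
step 2: 255 = 3·4^3 + 3·4^2 + 3·4 + 3; sub 5 for 4: 3·5^3 + 3·5^2 + 3·5 + 3; = 468; G_3 = 468−1 = 467
step 3: 467 = 3·5^3 + 3·5^2 + 3·5 + 2; sub 6 for 5: 3·6^3 + 3·6^2 + 3·6 + 2; = 776; G_4 = 776−1 = 775

775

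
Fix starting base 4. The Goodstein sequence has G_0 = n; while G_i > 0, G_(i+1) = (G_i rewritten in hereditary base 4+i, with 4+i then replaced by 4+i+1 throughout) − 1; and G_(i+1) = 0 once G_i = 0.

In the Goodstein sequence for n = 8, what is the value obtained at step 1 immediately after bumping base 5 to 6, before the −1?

10

[0] 8 ≡ 2·4 (base 4). Lift 5: 10. −1: 9.
[1] 9 ≡ 5 + 4 (base 5). Lift 6: 10. −1: 9.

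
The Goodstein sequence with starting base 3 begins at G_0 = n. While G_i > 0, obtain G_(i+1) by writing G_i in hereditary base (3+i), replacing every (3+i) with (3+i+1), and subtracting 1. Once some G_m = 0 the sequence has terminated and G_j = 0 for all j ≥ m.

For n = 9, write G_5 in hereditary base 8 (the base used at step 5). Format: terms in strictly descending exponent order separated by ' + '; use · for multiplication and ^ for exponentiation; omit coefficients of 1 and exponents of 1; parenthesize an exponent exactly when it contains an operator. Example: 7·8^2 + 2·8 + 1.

(0) 9|_3 = 3^2 ↦ 4^2|_4 = 16 ⇒ 15
(1) 15|_4 = 3·4 + 3 ↦ 3·5 + 3|_5 = 18 ⇒ 17
(2) 17|_5 = 3·5 + 2 ↦ 3·6 + 2|_6 = 20 ⇒ 19
(3) 19|_6 = 3·6 + 1 ↦ 3·7 + 1|_7 = 22 ⇒ 21
(4) 21|_7 = 3·7 ↦ 3·8|_8 = 24 ⇒ 23
(5) 23|_8 = 2·8 + 7 ↦ 2·9 + 7|_9 = 25 ⇒ 24

2·8 + 7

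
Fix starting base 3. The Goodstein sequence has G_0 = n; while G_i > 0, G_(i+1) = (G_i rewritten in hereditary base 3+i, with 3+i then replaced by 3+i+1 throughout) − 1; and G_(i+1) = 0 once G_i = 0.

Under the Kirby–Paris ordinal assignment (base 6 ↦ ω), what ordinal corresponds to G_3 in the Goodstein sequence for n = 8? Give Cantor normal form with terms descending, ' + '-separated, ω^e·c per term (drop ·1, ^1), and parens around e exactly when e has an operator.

8 —HB3→ 2·3 + 2 —bump→ 2·4 + 2 = 10 —(−1)→ 9
9 —HB4→ 2·4 + 1 —bump→ 2·5 + 1 = 11 —(−1)→ 10
10 —HB5→ 2·5 —bump→ 2·6 = 12 —(−1)→ 11
11 —HB6→ 6 + 5 —bump→ 7 + 5 = 12 —(−1)→ 11

ω + 5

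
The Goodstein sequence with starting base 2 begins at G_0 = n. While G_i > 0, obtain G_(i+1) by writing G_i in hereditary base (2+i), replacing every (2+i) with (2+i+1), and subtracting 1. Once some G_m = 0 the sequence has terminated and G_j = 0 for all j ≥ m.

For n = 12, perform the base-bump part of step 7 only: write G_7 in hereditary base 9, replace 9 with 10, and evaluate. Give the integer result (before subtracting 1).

i=0: 12 = 2^(2 + 1) + 2^2 (b=2); 2→3: 3^(3 + 1) + 3^3 = 108; 108−1 = 107
i=1: 107 = 3^(3 + 1) + 2·3^2 + 2·3 + 2 (b=3); 3→4: 4^(4 + 1) + 2·4^2 + 2·4 + 2 = 1066; 1066−1 = 1065
i=2: 1065 = 4^(4 + 1) + 2·4^2 + 2·4 + 1 (b=4); 4→5: 5^(5 + 1) + 2·5^2 + 2·5 + 1 = 15686; 15686−1 = 15685
i=3: 15685 = 5^(5 + 1) + 2·5^2 + 2·5 (b=5); 5→6: 6^(6 + 1) + 2·6^2 + 2·6 = 280020; 280020−1 = 280019
i=4: 280019 = 6^(6 + 1) + 2·6^2 + 6 + 5 (b=6); 6→7: 7^(7 + 1) + 2·7^2 + 7 + 5 = 5764911; 5764911−1 = 5764910
i=5: 5764910 = 7^(7 + 1) + 2·7^2 + 7 + 4 (b=7); 7→8: 8^(8 + 1) + 2·8^2 + 8 + 4 = 134217868; 134217868−1 = 134217867
i=6: 134217867 = 8^(8 + 1) + 2·8^2 + 8 + 3 (b=8); 8→9: 9^(9 + 1) + 2·9^2 + 9 + 3 = 3486784575; 3486784575−1 = 3486784574

100000000212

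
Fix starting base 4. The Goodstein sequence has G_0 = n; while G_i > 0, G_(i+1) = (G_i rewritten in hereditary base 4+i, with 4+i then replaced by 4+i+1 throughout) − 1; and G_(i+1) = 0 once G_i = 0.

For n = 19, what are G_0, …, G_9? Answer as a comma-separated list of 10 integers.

19, 27, 37, 49, 63, 69, 75, 81, 87, 93

base 4: 19 = 4^2 + 3; at 5: 5^2 + 3 = 28; next = 27
base 5: 27 = 5^2 + 2; at 6: 6^2 + 2 = 38; next = 37
base 6: 37 = 6^2 + 1; at 7: 7^2 + 1 = 50; next = 49
base 7: 49 = 7^2; at 8: 8^2 = 64; next = 63
base 8: 63 = 7·8 + 7; at 9: 7·9 + 7 = 70; next = 69
base 9: 69 = 7·9 + 6; at 10: 7·10 + 6 = 76; next = 75
base 10: 75 = 7·10 + 5; at 11: 7·11 + 5 = 82; next = 81
base 11: 81 = 7·11 + 4; at 12: 7·12 + 4 = 88; next = 87
base 12: 87 = 7·12 + 3; at 13: 7·13 + 3 = 94; next = 93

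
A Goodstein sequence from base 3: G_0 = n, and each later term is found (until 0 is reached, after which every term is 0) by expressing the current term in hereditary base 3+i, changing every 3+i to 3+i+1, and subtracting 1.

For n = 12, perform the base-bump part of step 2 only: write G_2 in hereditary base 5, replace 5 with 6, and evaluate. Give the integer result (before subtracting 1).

38

base 3: 12 = 3^2 + 3; at 4: 4^2 + 4 = 20; next = 19
base 4: 19 = 4^2 + 3; at 5: 5^2 + 3 = 28; next = 27
base 5: 27 = 5^2 + 2; at 6: 6^2 + 2 = 38; next = 37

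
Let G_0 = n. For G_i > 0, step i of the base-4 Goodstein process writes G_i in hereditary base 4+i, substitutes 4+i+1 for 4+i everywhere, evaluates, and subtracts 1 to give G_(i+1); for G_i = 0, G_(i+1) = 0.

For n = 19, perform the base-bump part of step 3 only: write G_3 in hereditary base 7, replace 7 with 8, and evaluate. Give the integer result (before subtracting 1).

64

G_0=19  [base 4] 4^2 + 3  →[4↦5]→  5^2 + 3 = 28  −1 ⇒ G_1=27
G_1=27  [base 5] 5^2 + 2  →[5↦6]→  6^2 + 2 = 38  −1 ⇒ G_2=37
G_2=37  [base 6] 6^2 + 1  →[6↦7]→  7^2 + 1 = 50  −1 ⇒ G_3=49
G_3=49  [base 7] 7^2  →[7↦8]→  8^2 = 64  −1 ⇒ G_4=63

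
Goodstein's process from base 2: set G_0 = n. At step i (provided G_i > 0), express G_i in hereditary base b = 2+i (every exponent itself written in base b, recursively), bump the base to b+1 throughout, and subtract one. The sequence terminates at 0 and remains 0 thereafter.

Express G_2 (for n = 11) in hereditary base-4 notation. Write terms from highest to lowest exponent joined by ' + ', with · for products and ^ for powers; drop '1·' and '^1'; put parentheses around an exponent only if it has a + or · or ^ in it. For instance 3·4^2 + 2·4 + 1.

4^(4 + 1) + 3

G_0=11  [base 2] 2^(2 + 1) + 2 + 1  →[2↦3]→  3^(3 + 1) + 3 + 1 = 85  −1 ⇒ G_1=84
G_1=84  [base 3] 3^(3 + 1) + 3  →[3↦4]→  4^(4 + 1) + 4 = 1028  −1 ⇒ G_2=1027
G_2=1027  [base 4] 4^(4 + 1) + 3  →[4↦5]→  5^(5 + 1) + 3 = 15628  −1 ⇒ G_3=15627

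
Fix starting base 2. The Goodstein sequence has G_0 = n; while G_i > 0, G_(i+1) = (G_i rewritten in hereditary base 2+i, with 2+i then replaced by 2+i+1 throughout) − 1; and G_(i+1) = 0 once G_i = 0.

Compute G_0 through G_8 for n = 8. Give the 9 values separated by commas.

G_0=8  [base 2] 2^(2 + 1)  →[2↦3]→  3^(3 + 1) = 81  −1 ⇒ G_1=80
G_1=80  [base 3] 2·3^3 + 2·3^2 + 2·3 + 2  →[3↦4]→  2·4^4 + 2·4^2 + 2·4 + 2 = 554  −1 ⇒ G_2=553
G_2=553  [base 4] 2·4^4 + 2·4^2 + 2·4 + 1  →[4↦5]→  2·5^5 + 2·5^2 + 2·5 + 1 = 6311  −1 ⇒ G_3=6310
G_3=6310  [base 5] 2·5^5 + 2·5^2 + 2·5  →[5↦6]→  2·6^6 + 2·6^2 + 2·6 = 93396  −1 ⇒ G_4=93395
G_4=93395  [base 6] 2·6^6 + 2·6^2 + 6 + 5  →[6↦7]→  2·7^7 + 2·7^2 + 7 + 5 = 1647196  −1 ⇒ G_5=1647195
G_5=1647195  [base 7] 2·7^7 + 2·7^2 + 7 + 4  →[7↦8]→  2·8^8 + 2·8^2 + 8 + 4 = 33554572  −1 ⇒ G_6=33554571
G_6=33554571  [base 8] 2·8^8 + 2·8^2 + 8 + 3  →[8↦9]→  2·9^9 + 2·9^2 + 9 + 3 = 774841152  −1 ⇒ G_7=774841151
G_7=774841151  [base 9] 2·9^9 + 2·9^2 + 9 + 2  →[9↦10]→  2·10^10 + 2·10^2 + 10 + 2 = 20000000212  −1 ⇒ G_8=20000000211

8, 80, 553, 6310, 93395, 1647195, 33554571, 774841151, 20000000211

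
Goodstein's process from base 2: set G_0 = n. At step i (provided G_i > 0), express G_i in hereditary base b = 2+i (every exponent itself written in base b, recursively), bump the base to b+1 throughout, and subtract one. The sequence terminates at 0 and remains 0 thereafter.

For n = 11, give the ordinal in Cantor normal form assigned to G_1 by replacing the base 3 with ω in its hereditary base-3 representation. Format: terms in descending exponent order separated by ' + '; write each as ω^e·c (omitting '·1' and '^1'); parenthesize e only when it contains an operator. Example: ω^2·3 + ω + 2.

i=0: 11 = 2^(2 + 1) + 2 + 1 (b=2); 2→3: 3^(3 + 1) + 3 + 1 = 85; 85−1 = 84
i=1: 84 = 3^(3 + 1) + 3 (b=3); 3→4: 4^(4 + 1) + 4 = 1028; 1028−1 = 1027

ω^(ω + 1) + ω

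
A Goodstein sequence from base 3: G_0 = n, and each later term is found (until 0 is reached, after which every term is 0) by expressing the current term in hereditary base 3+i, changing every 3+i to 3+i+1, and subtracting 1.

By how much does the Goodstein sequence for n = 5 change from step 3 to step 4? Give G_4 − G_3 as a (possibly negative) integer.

[0] 5 ≡ 3 + 2 (base 3). Lift 4: 6. −1: 5.
[1] 5 ≡ 4 + 1 (base 4). Lift 5: 6. −1: 5.
[2] 5 ≡ 5 (base 5). Lift 6: 6. −1: 5.
[3] 5 ≡ 5 (base 6). Lift 7: 5. −1: 4.

-1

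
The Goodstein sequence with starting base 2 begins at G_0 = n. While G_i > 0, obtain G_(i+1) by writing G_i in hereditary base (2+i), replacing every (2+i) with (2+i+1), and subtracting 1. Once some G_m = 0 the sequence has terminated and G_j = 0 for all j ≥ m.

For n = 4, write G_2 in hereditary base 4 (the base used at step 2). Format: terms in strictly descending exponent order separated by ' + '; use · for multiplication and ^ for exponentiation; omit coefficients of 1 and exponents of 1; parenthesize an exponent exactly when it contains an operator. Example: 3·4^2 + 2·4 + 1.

step 0: 4 = 2^2; sub 3 for 2: 3^3; = 27; G_1 = 27−1 = 26
step 1: 26 = 2·3^2 + 2·3 + 2; sub 4 for 3: 2·4^2 + 2·4 + 2; = 42; G_2 = 42−1 = 41
step 2: 41 = 2·4^2 + 2·4 + 1; sub 5 for 4: 2·5^2 + 2·5 + 1; = 61; G_3 = 61−1 = 60

2·4^2 + 2·4 + 1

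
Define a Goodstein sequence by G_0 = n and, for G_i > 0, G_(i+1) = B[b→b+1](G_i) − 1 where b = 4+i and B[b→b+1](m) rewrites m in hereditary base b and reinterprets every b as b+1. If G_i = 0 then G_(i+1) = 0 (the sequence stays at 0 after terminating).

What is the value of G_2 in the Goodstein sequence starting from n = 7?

(0) 7|_4 = 4 + 3 ↦ 5 + 3|_5 = 8 ⇒ 7
(1) 7|_5 = 5 + 2 ↦ 6 + 2|_6 = 8 ⇒ 7
(2) 7|_6 = 6 + 1 ↦ 7 + 1|_7 = 8 ⇒ 7

7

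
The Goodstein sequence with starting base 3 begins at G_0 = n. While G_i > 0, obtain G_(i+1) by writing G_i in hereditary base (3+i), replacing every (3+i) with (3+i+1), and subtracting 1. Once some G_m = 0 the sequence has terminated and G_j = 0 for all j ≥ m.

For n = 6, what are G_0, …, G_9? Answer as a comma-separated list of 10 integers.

(0) 6|_3 = 2·3 ↦ 2·4|_4 = 8 ⇒ 7
(1) 7|_4 = 4 + 3 ↦ 5 + 3|_5 = 8 ⇒ 7
(2) 7|_5 = 5 + 2 ↦ 6 + 2|_6 = 8 ⇒ 7
(3) 7|_6 = 6 + 1 ↦ 7 + 1|_7 = 8 ⇒ 7
(4) 7|_7 = 7 ↦ 8|_8 = 8 ⇒ 7
(5) 7|_8 = 7 ↦ 7|_9 = 7 ⇒ 6
(6) 6|_9 = 6 ↦ 6|_10 = 6 ⇒ 5
(7) 5|_10 = 5 ↦ 5|_11 = 5 ⇒ 4
(8) 4|_11 = 4 ↦ 4|_12 = 4 ⇒ 3

6, 7, 7, 7, 7, 7, 6, 5, 4, 3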